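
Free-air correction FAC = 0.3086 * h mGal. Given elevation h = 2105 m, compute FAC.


FAC = 0.3086 * h
= 0.3086 * 2105
= 649.603 mGal

649.603


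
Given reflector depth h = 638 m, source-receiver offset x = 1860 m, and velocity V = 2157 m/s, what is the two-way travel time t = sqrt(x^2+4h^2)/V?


x^2 + 4h^2 = 1860^2 + 4*638^2 = 3459600 + 1628176 = 5087776
sqrt(5087776) = 2255.6099
t = 2255.6099 / 2157 = 1.0457 s

1.0457


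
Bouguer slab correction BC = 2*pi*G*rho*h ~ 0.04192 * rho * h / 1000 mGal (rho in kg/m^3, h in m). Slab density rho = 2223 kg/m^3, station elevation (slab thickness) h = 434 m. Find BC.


BC = 0.04192 * rho * h / 1000
= 0.04192 * 2223 * 434 / 1000
= 40.4437 mGal

40.4437


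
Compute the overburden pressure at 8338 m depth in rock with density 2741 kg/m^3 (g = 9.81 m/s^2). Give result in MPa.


P = rho * g * z / 1e6
= 2741 * 9.81 * 8338 / 1e6
= 224202232.98 / 1e6
= 224.2022 MPa

224.2022


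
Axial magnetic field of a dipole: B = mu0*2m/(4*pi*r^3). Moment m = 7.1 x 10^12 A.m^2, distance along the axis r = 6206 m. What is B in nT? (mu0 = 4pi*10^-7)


m = 7.1 x 10^12 = 7100000000000 A.m^2
2m = 14200000000000 A.m^2
r^3 = 6206^3 = 239020589816
B = (4pi*10^-7) * 14200000000000 / (4*pi * 239020589816) * 1e9
= 17844246.27239 / 3003621316090.58 * 1e9
= 5940.9108 nT

5940.9108


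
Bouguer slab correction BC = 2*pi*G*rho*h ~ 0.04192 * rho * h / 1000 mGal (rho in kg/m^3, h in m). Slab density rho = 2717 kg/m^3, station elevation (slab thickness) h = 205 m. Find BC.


BC = 0.04192 * rho * h / 1000
= 0.04192 * 2717 * 205 / 1000
= 23.3488 mGal

23.3488


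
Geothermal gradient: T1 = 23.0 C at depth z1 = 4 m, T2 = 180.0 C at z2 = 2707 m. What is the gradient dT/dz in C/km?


dT = 180.0 - 23.0 = 157.0 C
dz = 2707 - 4 = 2703 m
gradient = dT/dz * 1000 = 157.0/2703 * 1000 = 58.0836 C/km

58.0836


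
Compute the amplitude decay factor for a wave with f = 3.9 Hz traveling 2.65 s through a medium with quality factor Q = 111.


pi*f*t/Q = pi*3.9*2.65/111 = 0.292508
A/A0 = exp(-0.292508) = 0.746389

0.746389


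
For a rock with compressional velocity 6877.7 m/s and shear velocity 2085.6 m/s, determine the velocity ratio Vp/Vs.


Vp/Vs = 6877.7 / 2085.6
= 3.2977

3.2977


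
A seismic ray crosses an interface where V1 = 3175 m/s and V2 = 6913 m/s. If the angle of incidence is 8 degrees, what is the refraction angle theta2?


sin(theta1) = sin(8 deg) = 0.139173
sin(theta2) = V2/V1 * sin(theta1) = 6913/3175 * 0.139173 = 0.303025
theta2 = arcsin(0.303025) = 17.6394 degrees

17.6394


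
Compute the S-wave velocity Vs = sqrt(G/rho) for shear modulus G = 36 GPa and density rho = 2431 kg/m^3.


Convert G to Pa: G = 36e9 Pa
Compute G/rho = 36e9 / 2431 = 14808720.6911
Vs = sqrt(14808720.6911) = 3848.21 m/s

3848.21


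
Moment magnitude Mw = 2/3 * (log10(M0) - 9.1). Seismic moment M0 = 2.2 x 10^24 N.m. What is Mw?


log10(M0) = log10(2.2 x 10^24) = 24.3424
Mw = 2/3 * (24.3424 - 9.1)
= 2/3 * 15.2424
= 10.16

10.16


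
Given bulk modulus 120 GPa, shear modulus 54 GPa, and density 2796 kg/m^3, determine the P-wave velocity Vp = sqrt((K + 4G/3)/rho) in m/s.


First compute the effective modulus:
K + 4G/3 = 120e9 + 4*54e9/3 = 192000000000.0 Pa
Then divide by density:
192000000000.0 / 2796 = 68669527.897 Pa/(kg/m^3)
Take the square root:
Vp = sqrt(68669527.897) = 8286.71 m/s

8286.71


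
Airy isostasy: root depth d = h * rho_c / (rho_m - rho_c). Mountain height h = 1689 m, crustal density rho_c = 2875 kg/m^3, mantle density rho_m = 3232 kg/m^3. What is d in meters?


rho_m - rho_c = 3232 - 2875 = 357
d = 1689 * 2875 / 357
= 4855875 / 357
= 13601.89 m

13601.89


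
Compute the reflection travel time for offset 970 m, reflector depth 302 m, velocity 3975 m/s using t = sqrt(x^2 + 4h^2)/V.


x^2 + 4h^2 = 970^2 + 4*302^2 = 940900 + 364816 = 1305716
sqrt(1305716) = 1142.6793
t = 1142.6793 / 3975 = 0.2875 s

0.2875


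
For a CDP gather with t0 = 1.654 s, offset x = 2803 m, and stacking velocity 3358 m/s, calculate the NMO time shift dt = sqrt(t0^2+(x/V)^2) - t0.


x/Vnmo = 2803/3358 = 0.834723
(x/Vnmo)^2 = 0.696763
t0^2 = 2.735716
sqrt(2.735716 + 0.696763) = 1.852695
dt = 1.852695 - 1.654 = 0.198695

0.198695


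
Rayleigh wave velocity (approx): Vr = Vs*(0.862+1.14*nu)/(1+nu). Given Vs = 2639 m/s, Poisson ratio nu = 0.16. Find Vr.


Numerator factor = 0.862 + 1.14*0.16 = 1.0444
Denominator = 1 + 0.16 = 1.16
Vr = 2639 * 1.0444 / 1.16 = 2376.01 m/s

2376.01


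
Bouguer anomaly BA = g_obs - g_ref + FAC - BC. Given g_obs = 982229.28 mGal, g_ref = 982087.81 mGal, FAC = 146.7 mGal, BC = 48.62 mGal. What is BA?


BA = g_obs - g_ref + FAC - BC
= 982229.28 - 982087.81 + 146.7 - 48.62
= 239.55 mGal

239.55


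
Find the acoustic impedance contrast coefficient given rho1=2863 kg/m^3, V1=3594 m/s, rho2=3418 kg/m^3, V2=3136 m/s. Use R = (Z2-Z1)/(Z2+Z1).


Z1 = 2863 * 3594 = 10289622
Z2 = 3418 * 3136 = 10718848
R = (10718848 - 10289622) / (10718848 + 10289622) = 429226 / 21008470 = 0.0204

0.0204


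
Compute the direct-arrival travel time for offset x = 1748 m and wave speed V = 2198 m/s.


t = x / V
= 1748 / 2198
= 0.7953 s

0.7953


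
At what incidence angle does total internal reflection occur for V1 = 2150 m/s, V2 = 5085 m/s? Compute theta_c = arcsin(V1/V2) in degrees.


V1/V2 = 2150/5085 = 0.422812
theta_c = arcsin(0.422812) = 25.0123 degrees

25.0123


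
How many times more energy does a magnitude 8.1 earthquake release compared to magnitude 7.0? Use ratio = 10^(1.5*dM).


M2 - M1 = 8.1 - 7.0 = 1.1
1.5 * 1.1 = 1.65
ratio = 10^1.65 = 44.67

44.67


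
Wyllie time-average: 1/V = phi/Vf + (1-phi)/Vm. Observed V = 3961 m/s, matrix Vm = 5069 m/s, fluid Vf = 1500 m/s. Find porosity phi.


1/V - 1/Vm = 1/3961 - 1/5069 = 5.518e-05
1/Vf - 1/Vm = 1/1500 - 1/5069 = 0.00046939
phi = 5.518e-05 / 0.00046939 = 0.1176

0.1176


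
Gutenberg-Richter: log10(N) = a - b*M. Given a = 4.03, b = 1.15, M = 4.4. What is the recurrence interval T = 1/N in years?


log10(N) = 4.03 - 1.15*4.4 = -1.03
N = 10^-1.03 = 0.093325
T = 1/N = 1/0.093325 = 10.7152 years

10.7152


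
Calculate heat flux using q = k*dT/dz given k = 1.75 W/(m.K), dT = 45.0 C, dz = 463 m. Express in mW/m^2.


q = k * dT / dz * 1000
= 1.75 * 45.0 / 463 * 1000
= 0.170086 * 1000
= 170.0864 mW/m^2

170.0864


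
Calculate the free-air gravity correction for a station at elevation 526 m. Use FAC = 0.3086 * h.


FAC = 0.3086 * h
= 0.3086 * 526
= 162.3236 mGal

162.3236


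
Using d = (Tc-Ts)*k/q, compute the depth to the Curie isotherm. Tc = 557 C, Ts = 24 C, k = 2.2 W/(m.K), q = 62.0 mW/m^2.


T_Curie - T_surf = 557 - 24 = 533 C
Convert q to W/m^2: 62.0 mW/m^2 = 0.062 W/m^2
d = 533 * 2.2 / 0.062 = 18912.9 m

18912.9


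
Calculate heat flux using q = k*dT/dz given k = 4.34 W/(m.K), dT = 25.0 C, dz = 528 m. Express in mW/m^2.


q = k * dT / dz * 1000
= 4.34 * 25.0 / 528 * 1000
= 0.205492 * 1000
= 205.4924 mW/m^2

205.4924


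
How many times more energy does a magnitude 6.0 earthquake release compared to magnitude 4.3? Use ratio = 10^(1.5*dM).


M2 - M1 = 6.0 - 4.3 = 1.7
1.5 * 1.7 = 2.55
ratio = 10^2.55 = 354.81

354.81


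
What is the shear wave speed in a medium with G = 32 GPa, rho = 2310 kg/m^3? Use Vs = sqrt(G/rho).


Convert G to Pa: G = 32e9 Pa
Compute G/rho = 32e9 / 2310 = 13852813.8528
Vs = sqrt(13852813.8528) = 3721.94 m/s

3721.94


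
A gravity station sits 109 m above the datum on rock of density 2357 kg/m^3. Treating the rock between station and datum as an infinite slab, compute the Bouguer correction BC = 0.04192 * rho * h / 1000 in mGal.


BC = 0.04192 * rho * h / 1000
= 0.04192 * 2357 * 109 / 1000
= 10.7698 mGal

10.7698


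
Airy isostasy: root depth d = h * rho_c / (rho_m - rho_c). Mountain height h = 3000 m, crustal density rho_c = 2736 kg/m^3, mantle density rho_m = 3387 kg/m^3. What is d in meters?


rho_m - rho_c = 3387 - 2736 = 651
d = 3000 * 2736 / 651
= 8208000 / 651
= 12608.29 m

12608.29


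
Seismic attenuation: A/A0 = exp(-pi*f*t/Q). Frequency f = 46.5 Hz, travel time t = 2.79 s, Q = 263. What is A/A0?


pi*f*t/Q = pi*46.5*2.79/263 = 1.549713
A/A0 = exp(-1.549713) = 0.212309

0.212309


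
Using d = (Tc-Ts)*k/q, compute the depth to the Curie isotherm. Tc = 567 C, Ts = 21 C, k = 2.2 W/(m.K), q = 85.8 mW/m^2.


T_Curie - T_surf = 567 - 21 = 546 C
Convert q to W/m^2: 85.8 mW/m^2 = 0.0858 W/m^2
d = 546 * 2.2 / 0.0858 = 14000.0 m

14000.0


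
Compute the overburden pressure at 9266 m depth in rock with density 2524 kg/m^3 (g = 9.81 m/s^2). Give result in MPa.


P = rho * g * z / 1e6
= 2524 * 9.81 * 9266 / 1e6
= 229430237.04 / 1e6
= 229.4302 MPa

229.4302


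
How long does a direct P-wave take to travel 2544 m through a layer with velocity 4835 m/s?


t = x / V
= 2544 / 4835
= 0.5262 s

0.5262


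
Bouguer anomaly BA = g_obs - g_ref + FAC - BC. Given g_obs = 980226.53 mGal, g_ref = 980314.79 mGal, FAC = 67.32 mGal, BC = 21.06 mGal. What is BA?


BA = g_obs - g_ref + FAC - BC
= 980226.53 - 980314.79 + 67.32 - 21.06
= -42.0 mGal

-42.0


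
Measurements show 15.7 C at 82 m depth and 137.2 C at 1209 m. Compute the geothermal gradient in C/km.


dT = 137.2 - 15.7 = 121.5 C
dz = 1209 - 82 = 1127 m
gradient = dT/dz * 1000 = 121.5/1127 * 1000 = 107.8083 C/km

107.8083


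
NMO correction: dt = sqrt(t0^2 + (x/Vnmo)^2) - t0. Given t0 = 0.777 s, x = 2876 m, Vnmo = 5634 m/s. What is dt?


x/Vnmo = 2876/5634 = 0.510472
(x/Vnmo)^2 = 0.260582
t0^2 = 0.603729
sqrt(0.603729 + 0.260582) = 0.929683
dt = 0.929683 - 0.777 = 0.152683

0.152683


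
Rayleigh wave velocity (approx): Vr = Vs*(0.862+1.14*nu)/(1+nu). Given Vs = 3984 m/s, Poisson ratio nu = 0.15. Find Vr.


Numerator factor = 0.862 + 1.14*0.15 = 1.033
Denominator = 1 + 0.15 = 1.15
Vr = 3984 * 1.033 / 1.15 = 3578.67 m/s

3578.67


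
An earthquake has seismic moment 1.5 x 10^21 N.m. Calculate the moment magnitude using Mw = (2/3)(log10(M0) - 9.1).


log10(M0) = log10(1.5 x 10^21) = 21.1761
Mw = 2/3 * (21.1761 - 9.1)
= 2/3 * 12.0761
= 8.05

8.05


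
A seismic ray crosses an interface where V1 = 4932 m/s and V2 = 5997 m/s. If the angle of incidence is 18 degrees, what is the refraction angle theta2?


sin(theta1) = sin(18 deg) = 0.309017
sin(theta2) = V2/V1 * sin(theta1) = 5997/4932 * 0.309017 = 0.375745
theta2 = arcsin(0.375745) = 22.0704 degrees

22.0704


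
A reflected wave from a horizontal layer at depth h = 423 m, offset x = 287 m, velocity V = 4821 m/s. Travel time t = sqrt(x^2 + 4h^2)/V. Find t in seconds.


x^2 + 4h^2 = 287^2 + 4*423^2 = 82369 + 715716 = 798085
sqrt(798085) = 893.356
t = 893.356 / 4821 = 0.1853 s

0.1853


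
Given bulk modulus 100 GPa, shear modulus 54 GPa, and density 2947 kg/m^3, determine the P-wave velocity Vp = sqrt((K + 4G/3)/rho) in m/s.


First compute the effective modulus:
K + 4G/3 = 100e9 + 4*54e9/3 = 172000000000.0 Pa
Then divide by density:
172000000000.0 / 2947 = 58364438.4119 Pa/(kg/m^3)
Take the square root:
Vp = sqrt(58364438.4119) = 7639.66 m/s

7639.66


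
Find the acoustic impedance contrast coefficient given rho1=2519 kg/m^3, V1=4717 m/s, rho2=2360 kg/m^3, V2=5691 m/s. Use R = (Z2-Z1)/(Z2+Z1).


Z1 = 2519 * 4717 = 11882123
Z2 = 2360 * 5691 = 13430760
R = (13430760 - 11882123) / (13430760 + 11882123) = 1548637 / 25312883 = 0.0612

0.0612


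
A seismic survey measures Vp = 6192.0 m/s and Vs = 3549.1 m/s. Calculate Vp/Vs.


Vp/Vs = 6192.0 / 3549.1
= 1.7447

1.7447


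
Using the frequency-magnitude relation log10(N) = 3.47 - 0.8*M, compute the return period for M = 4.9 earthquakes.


log10(N) = 3.47 - 0.8*4.9 = -0.45
N = 10^-0.45 = 0.354813
T = 1/N = 1/0.354813 = 2.8184 years

2.8184


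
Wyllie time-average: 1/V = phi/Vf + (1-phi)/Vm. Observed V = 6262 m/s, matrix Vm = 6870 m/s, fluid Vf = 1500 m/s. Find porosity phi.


1/V - 1/Vm = 1/6262 - 1/6870 = 1.413e-05
1/Vf - 1/Vm = 1/1500 - 1/6870 = 0.00052111
phi = 1.413e-05 / 0.00052111 = 0.0271

0.0271


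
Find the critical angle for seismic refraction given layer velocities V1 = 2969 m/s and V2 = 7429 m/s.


V1/V2 = 2969/7429 = 0.39965
theta_c = arcsin(0.39965) = 23.5563 degrees

23.5563


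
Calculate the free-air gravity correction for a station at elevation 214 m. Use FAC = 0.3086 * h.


FAC = 0.3086 * h
= 0.3086 * 214
= 66.0404 mGal

66.0404


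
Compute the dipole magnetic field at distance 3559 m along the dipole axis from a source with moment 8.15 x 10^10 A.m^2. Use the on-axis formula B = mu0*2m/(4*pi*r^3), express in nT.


m = 8.15 x 10^10 = 81500000000 A.m^2
2m = 163000000000 A.m^2
r^3 = 3559^3 = 45080005879
B = (4pi*10^-7) * 163000000000 / (4*pi * 45080005879) * 1e9
= 204831.841014 / 566492061173.0 * 1e9
= 361.5794 nT

361.5794


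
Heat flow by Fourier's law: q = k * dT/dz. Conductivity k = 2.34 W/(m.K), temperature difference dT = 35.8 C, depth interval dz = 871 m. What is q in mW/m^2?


q = k * dT / dz * 1000
= 2.34 * 35.8 / 871 * 1000
= 0.096179 * 1000
= 96.1791 mW/m^2

96.1791


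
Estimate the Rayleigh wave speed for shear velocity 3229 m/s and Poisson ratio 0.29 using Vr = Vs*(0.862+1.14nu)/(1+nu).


Numerator factor = 0.862 + 1.14*0.29 = 1.1926
Denominator = 1 + 0.29 = 1.29
Vr = 3229 * 1.1926 / 1.29 = 2985.2 m/s

2985.2


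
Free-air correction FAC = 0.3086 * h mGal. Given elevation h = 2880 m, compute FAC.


FAC = 0.3086 * h
= 0.3086 * 2880
= 888.768 mGal

888.768


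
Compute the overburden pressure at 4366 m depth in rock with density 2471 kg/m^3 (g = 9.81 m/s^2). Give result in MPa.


P = rho * g * z / 1e6
= 2471 * 9.81 * 4366 / 1e6
= 105834066.66 / 1e6
= 105.8341 MPa

105.8341


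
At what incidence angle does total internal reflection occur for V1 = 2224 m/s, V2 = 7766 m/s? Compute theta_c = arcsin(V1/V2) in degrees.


V1/V2 = 2224/7766 = 0.286377
theta_c = arcsin(0.286377) = 16.6411 degrees

16.6411


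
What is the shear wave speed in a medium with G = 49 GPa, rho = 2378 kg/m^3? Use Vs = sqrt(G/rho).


Convert G to Pa: G = 49e9 Pa
Compute G/rho = 49e9 / 2378 = 20605550.8831
Vs = sqrt(20605550.8831) = 4539.33 m/s

4539.33


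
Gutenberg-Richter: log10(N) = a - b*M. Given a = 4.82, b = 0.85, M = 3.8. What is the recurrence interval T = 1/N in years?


log10(N) = 4.82 - 0.85*3.8 = 1.59
N = 10^1.59 = 38.904514
T = 1/N = 1/38.904514 = 0.0257 years

0.0257


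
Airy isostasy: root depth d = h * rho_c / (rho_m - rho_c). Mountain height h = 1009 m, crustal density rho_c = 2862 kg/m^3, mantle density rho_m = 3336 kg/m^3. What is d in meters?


rho_m - rho_c = 3336 - 2862 = 474
d = 1009 * 2862 / 474
= 2887758 / 474
= 6092.32 m

6092.32


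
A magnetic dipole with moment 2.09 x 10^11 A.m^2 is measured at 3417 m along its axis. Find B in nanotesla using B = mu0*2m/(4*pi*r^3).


m = 2.09 x 10^11 = 209000000000 A.m^2
2m = 418000000000 A.m^2
r^3 = 3417^3 = 39896512713
B = (4pi*10^-7) * 418000000000 / (4*pi * 39896512713) * 1e9
= 525274.29168 / 501354364972.05 * 1e9
= 1047.7106 nT

1047.7106


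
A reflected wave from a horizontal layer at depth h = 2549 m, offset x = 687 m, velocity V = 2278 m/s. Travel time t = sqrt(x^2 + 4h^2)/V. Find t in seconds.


x^2 + 4h^2 = 687^2 + 4*2549^2 = 471969 + 25989604 = 26461573
sqrt(26461573) = 5144.0814
t = 5144.0814 / 2278 = 2.2582 s

2.2582


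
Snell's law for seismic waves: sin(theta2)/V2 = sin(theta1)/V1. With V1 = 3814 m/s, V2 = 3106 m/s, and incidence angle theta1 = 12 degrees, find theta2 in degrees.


sin(theta1) = sin(12 deg) = 0.207912
sin(theta2) = V2/V1 * sin(theta1) = 3106/3814 * 0.207912 = 0.169317
theta2 = arcsin(0.169317) = 9.7481 degrees

9.7481


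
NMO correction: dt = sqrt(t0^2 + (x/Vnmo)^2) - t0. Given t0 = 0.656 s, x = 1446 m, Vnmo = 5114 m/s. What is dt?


x/Vnmo = 1446/5114 = 0.282753
(x/Vnmo)^2 = 0.079949
t0^2 = 0.430336
sqrt(0.430336 + 0.079949) = 0.714343
dt = 0.714343 - 0.656 = 0.058343

0.058343


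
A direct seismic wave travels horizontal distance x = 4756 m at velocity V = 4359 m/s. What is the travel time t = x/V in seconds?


t = x / V
= 4756 / 4359
= 1.0911 s

1.0911


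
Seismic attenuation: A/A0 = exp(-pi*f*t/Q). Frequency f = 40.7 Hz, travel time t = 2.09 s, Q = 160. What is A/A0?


pi*f*t/Q = pi*40.7*2.09/160 = 1.670208
A/A0 = exp(-1.670208) = 0.188208

0.188208


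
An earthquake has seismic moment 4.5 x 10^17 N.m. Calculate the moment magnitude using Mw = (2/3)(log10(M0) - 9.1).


log10(M0) = log10(4.5 x 10^17) = 17.6532
Mw = 2/3 * (17.6532 - 9.1)
= 2/3 * 8.5532
= 5.7

5.7


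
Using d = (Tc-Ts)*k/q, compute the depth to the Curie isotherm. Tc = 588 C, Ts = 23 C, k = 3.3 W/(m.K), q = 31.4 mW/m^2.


T_Curie - T_surf = 588 - 23 = 565 C
Convert q to W/m^2: 31.4 mW/m^2 = 0.0314 W/m^2
d = 565 * 3.3 / 0.0314 = 59378.98 m

59378.98


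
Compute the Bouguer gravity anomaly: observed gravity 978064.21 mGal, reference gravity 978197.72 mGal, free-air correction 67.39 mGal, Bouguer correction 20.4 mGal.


BA = g_obs - g_ref + FAC - BC
= 978064.21 - 978197.72 + 67.39 - 20.4
= -86.52 mGal

-86.52


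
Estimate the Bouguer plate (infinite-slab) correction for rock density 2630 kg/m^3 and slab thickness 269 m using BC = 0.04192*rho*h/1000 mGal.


BC = 0.04192 * rho * h / 1000
= 0.04192 * 2630 * 269 / 1000
= 29.6571 mGal

29.6571


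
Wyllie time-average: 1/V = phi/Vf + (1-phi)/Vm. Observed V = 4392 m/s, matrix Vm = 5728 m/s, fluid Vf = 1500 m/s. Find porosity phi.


1/V - 1/Vm = 1/4392 - 1/5728 = 5.311e-05
1/Vf - 1/Vm = 1/1500 - 1/5728 = 0.00049209
phi = 5.311e-05 / 0.00049209 = 0.1079

0.1079


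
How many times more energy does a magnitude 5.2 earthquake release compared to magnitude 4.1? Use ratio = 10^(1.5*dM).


M2 - M1 = 5.2 - 4.1 = 1.1
1.5 * 1.1 = 1.65
ratio = 10^1.65 = 44.67

44.67


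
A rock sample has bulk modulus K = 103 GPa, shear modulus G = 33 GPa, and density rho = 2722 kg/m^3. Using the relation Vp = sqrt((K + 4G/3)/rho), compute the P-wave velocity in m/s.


First compute the effective modulus:
K + 4G/3 = 103e9 + 4*33e9/3 = 147000000000.0 Pa
Then divide by density:
147000000000.0 / 2722 = 54004408.5231 Pa/(kg/m^3)
Take the square root:
Vp = sqrt(54004408.5231) = 7348.77 m/s

7348.77


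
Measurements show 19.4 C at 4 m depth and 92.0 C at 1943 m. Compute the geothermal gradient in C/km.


dT = 92.0 - 19.4 = 72.6 C
dz = 1943 - 4 = 1939 m
gradient = dT/dz * 1000 = 72.6/1939 * 1000 = 37.442 C/km

37.442


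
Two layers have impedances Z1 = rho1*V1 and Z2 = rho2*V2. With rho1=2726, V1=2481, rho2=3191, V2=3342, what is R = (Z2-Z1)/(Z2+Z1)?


Z1 = 2726 * 2481 = 6763206
Z2 = 3191 * 3342 = 10664322
R = (10664322 - 6763206) / (10664322 + 6763206) = 3901116 / 17427528 = 0.2238

0.2238


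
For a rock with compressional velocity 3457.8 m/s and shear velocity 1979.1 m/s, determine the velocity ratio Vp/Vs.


Vp/Vs = 3457.8 / 1979.1
= 1.7472

1.7472


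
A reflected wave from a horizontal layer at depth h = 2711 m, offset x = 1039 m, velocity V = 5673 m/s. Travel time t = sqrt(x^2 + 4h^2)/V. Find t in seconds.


x^2 + 4h^2 = 1039^2 + 4*2711^2 = 1079521 + 29398084 = 30477605
sqrt(30477605) = 5520.6526
t = 5520.6526 / 5673 = 0.9731 s

0.9731


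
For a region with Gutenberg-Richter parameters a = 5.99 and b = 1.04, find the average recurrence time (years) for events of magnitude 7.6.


log10(N) = 5.99 - 1.04*7.6 = -1.914
N = 10^-1.914 = 0.01219
T = 1/N = 1/0.01219 = 82.0352 years

82.0352


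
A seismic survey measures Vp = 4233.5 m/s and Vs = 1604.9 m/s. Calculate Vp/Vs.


Vp/Vs = 4233.5 / 1604.9
= 2.6379

2.6379


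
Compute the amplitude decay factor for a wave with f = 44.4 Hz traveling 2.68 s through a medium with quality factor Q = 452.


pi*f*t/Q = pi*44.4*2.68/452 = 0.827045
A/A0 = exp(-0.827045) = 0.43734

0.43734


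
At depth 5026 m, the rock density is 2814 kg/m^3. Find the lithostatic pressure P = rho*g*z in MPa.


P = rho * g * z / 1e6
= 2814 * 9.81 * 5026 / 1e6
= 138744438.84 / 1e6
= 138.7444 MPa

138.7444


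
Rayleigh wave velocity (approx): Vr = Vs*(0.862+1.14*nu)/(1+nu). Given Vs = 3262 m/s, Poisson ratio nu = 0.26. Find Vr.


Numerator factor = 0.862 + 1.14*0.26 = 1.1584
Denominator = 1 + 0.26 = 1.26
Vr = 3262 * 1.1584 / 1.26 = 2998.97 m/s

2998.97


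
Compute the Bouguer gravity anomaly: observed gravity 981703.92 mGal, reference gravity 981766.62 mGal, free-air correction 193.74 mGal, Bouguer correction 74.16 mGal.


BA = g_obs - g_ref + FAC - BC
= 981703.92 - 981766.62 + 193.74 - 74.16
= 56.88 mGal

56.88


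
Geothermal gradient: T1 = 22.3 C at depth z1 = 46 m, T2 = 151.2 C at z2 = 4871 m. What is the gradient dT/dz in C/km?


dT = 151.2 - 22.3 = 128.9 C
dz = 4871 - 46 = 4825 m
gradient = dT/dz * 1000 = 128.9/4825 * 1000 = 26.715 C/km

26.715


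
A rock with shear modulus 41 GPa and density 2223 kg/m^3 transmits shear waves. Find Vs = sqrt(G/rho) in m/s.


Convert G to Pa: G = 41e9 Pa
Compute G/rho = 41e9 / 2223 = 18443544.7593
Vs = sqrt(18443544.7593) = 4294.59 m/s

4294.59


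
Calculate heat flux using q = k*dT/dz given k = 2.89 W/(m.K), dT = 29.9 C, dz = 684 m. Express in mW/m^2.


q = k * dT / dz * 1000
= 2.89 * 29.9 / 684 * 1000
= 0.126332 * 1000
= 126.3319 mW/m^2

126.3319


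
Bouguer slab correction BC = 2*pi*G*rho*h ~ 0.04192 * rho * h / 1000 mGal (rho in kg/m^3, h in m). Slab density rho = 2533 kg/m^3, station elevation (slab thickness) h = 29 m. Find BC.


BC = 0.04192 * rho * h / 1000
= 0.04192 * 2533 * 29 / 1000
= 3.0793 mGal

3.0793


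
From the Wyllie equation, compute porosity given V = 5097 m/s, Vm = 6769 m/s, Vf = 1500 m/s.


1/V - 1/Vm = 1/5097 - 1/6769 = 4.846e-05
1/Vf - 1/Vm = 1/1500 - 1/6769 = 0.00051893
phi = 4.846e-05 / 0.00051893 = 0.0934

0.0934


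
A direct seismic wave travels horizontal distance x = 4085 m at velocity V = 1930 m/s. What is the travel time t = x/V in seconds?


t = x / V
= 4085 / 1930
= 2.1166 s

2.1166


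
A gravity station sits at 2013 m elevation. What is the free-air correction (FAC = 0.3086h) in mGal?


FAC = 0.3086 * h
= 0.3086 * 2013
= 621.2118 mGal

621.2118


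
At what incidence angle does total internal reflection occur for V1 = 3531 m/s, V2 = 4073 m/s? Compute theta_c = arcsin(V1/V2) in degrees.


V1/V2 = 3531/4073 = 0.866929
theta_c = arcsin(0.866929) = 60.1037 degrees

60.1037


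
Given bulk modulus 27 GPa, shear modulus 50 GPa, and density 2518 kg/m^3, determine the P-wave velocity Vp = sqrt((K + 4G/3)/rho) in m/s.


First compute the effective modulus:
K + 4G/3 = 27e9 + 4*50e9/3 = 93666666666.67 Pa
Then divide by density:
93666666666.67 / 2518 = 37198835.0543 Pa/(kg/m^3)
Take the square root:
Vp = sqrt(37198835.0543) = 6099.08 m/s

6099.08


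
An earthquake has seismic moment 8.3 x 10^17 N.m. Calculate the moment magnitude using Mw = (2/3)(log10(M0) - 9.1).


log10(M0) = log10(8.3 x 10^17) = 17.9191
Mw = 2/3 * (17.9191 - 9.1)
= 2/3 * 8.8191
= 5.88

5.88


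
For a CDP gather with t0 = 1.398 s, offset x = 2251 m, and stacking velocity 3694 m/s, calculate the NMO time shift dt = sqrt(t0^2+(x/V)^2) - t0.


x/Vnmo = 2251/3694 = 0.609367
(x/Vnmo)^2 = 0.371328
t0^2 = 1.954404
sqrt(1.954404 + 0.371328) = 1.525035
dt = 1.525035 - 1.398 = 0.127035

0.127035


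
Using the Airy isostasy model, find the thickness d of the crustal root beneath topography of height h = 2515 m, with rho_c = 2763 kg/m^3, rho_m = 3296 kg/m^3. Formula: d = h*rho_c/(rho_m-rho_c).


rho_m - rho_c = 3296 - 2763 = 533
d = 2515 * 2763 / 533
= 6948945 / 533
= 13037.42 m

13037.42


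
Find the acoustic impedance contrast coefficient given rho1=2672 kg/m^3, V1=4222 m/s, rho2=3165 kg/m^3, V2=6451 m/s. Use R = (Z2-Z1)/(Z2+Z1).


Z1 = 2672 * 4222 = 11281184
Z2 = 3165 * 6451 = 20417415
R = (20417415 - 11281184) / (20417415 + 11281184) = 9136231 / 31698599 = 0.2882

0.2882


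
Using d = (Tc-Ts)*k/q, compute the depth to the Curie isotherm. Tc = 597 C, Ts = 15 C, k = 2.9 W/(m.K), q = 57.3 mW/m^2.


T_Curie - T_surf = 597 - 15 = 582 C
Convert q to W/m^2: 57.3 mW/m^2 = 0.0573 W/m^2
d = 582 * 2.9 / 0.0573 = 29455.5 m

29455.5


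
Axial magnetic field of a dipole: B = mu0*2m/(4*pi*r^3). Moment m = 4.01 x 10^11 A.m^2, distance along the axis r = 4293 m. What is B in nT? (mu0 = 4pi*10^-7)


m = 4.01 x 10^11 = 401000000000 A.m^2
2m = 802000000000 A.m^2
r^3 = 4293^3 = 79119341757
B = (4pi*10^-7) * 802000000000 / (4*pi * 79119341757) * 1e9
= 1007822.923272 / 994242971282.61 * 1e9
= 1013.6586 nT

1013.6586


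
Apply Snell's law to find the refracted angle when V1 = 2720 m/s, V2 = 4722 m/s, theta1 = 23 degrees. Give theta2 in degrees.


sin(theta1) = sin(23 deg) = 0.390731
sin(theta2) = V2/V1 * sin(theta1) = 4722/2720 * 0.390731 = 0.678321
theta2 = arcsin(0.678321) = 42.7126 degrees

42.7126


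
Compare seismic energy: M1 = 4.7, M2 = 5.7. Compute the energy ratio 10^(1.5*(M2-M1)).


M2 - M1 = 5.7 - 4.7 = 1.0
1.5 * 1.0 = 1.5
ratio = 10^1.5 = 31.62

31.62


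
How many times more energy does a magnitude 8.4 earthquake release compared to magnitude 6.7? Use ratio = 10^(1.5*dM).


M2 - M1 = 8.4 - 6.7 = 1.7
1.5 * 1.7 = 2.55
ratio = 10^2.55 = 354.81

354.81


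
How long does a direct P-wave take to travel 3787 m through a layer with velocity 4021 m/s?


t = x / V
= 3787 / 4021
= 0.9418 s

0.9418


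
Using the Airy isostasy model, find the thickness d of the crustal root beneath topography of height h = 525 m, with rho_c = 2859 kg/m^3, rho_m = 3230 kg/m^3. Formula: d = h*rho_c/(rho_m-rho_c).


rho_m - rho_c = 3230 - 2859 = 371
d = 525 * 2859 / 371
= 1500975 / 371
= 4045.75 m

4045.75


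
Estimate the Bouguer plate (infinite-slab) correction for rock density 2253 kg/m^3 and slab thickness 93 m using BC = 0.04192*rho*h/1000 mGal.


BC = 0.04192 * rho * h / 1000
= 0.04192 * 2253 * 93 / 1000
= 8.7835 mGal

8.7835


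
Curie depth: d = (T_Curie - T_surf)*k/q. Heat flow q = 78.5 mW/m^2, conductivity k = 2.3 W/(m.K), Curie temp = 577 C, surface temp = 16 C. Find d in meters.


T_Curie - T_surf = 577 - 16 = 561 C
Convert q to W/m^2: 78.5 mW/m^2 = 0.0785 W/m^2
d = 561 * 2.3 / 0.0785 = 16436.94 m

16436.94


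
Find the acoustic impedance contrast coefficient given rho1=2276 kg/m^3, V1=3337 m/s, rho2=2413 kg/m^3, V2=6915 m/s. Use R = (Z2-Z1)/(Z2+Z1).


Z1 = 2276 * 3337 = 7595012
Z2 = 2413 * 6915 = 16685895
R = (16685895 - 7595012) / (16685895 + 7595012) = 9090883 / 24280907 = 0.3744

0.3744


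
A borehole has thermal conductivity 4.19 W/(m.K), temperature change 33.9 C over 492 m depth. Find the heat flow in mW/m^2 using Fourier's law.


q = k * dT / dz * 1000
= 4.19 * 33.9 / 492 * 1000
= 0.288701 * 1000
= 288.7012 mW/m^2

288.7012


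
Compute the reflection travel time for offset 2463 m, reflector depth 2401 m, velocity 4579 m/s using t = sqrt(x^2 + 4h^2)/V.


x^2 + 4h^2 = 2463^2 + 4*2401^2 = 6066369 + 23059204 = 29125573
sqrt(29125573) = 5396.8114
t = 5396.8114 / 4579 = 1.1786 s

1.1786


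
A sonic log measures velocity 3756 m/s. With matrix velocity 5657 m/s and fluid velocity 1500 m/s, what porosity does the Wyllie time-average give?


1/V - 1/Vm = 1/3756 - 1/5657 = 8.947e-05
1/Vf - 1/Vm = 1/1500 - 1/5657 = 0.00048989
phi = 8.947e-05 / 0.00048989 = 0.1826

0.1826


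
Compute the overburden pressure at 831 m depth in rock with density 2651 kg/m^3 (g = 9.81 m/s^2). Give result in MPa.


P = rho * g * z / 1e6
= 2651 * 9.81 * 831 / 1e6
= 21611243.61 / 1e6
= 21.6112 MPa

21.6112


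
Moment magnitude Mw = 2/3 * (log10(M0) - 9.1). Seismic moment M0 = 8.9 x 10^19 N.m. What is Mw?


log10(M0) = log10(8.9 x 10^19) = 19.9494
Mw = 2/3 * (19.9494 - 9.1)
= 2/3 * 10.8494
= 7.23

7.23


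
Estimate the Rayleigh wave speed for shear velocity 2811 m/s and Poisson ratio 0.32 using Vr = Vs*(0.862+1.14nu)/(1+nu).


Numerator factor = 0.862 + 1.14*0.32 = 1.2268
Denominator = 1 + 0.32 = 1.32
Vr = 2811 * 1.2268 / 1.32 = 2612.53 m/s

2612.53


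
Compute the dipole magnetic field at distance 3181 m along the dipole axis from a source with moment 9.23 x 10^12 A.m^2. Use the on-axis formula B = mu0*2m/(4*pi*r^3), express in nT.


m = 9.23 x 10^12 = 9230000000000 A.m^2
2m = 18460000000000 A.m^2
r^3 = 3181^3 = 32187778741
B = (4pi*10^-7) * 18460000000000 / (4*pi * 32187778741) * 1e9
= 23197520.154107 / 404483556912.4 * 1e9
= 57350.9597 nT

57350.9597


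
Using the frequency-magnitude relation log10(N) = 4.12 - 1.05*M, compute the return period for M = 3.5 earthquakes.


log10(N) = 4.12 - 1.05*3.5 = 0.445
N = 10^0.445 = 2.786121
T = 1/N = 1/2.786121 = 0.3589 years

0.3589


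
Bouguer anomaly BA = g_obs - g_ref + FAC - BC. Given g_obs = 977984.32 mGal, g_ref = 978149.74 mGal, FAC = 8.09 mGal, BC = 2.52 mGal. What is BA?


BA = g_obs - g_ref + FAC - BC
= 977984.32 - 978149.74 + 8.09 - 2.52
= -159.85 mGal

-159.85


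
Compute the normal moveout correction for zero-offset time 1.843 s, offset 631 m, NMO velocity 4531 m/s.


x/Vnmo = 631/4531 = 0.139263
(x/Vnmo)^2 = 0.019394
t0^2 = 3.396649
sqrt(3.396649 + 0.019394) = 1.848254
dt = 1.848254 - 1.843 = 0.005254

0.005254


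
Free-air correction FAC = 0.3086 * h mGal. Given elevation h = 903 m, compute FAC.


FAC = 0.3086 * h
= 0.3086 * 903
= 278.6658 mGal

278.6658


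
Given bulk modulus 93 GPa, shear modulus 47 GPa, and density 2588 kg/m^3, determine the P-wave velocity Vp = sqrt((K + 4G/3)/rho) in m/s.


First compute the effective modulus:
K + 4G/3 = 93e9 + 4*47e9/3 = 155666666666.67 Pa
Then divide by density:
155666666666.67 / 2588 = 60149407.5219 Pa/(kg/m^3)
Take the square root:
Vp = sqrt(60149407.5219) = 7755.6 m/s

7755.6


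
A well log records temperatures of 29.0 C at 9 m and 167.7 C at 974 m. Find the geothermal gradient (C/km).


dT = 167.7 - 29.0 = 138.7 C
dz = 974 - 9 = 965 m
gradient = dT/dz * 1000 = 138.7/965 * 1000 = 143.7306 C/km

143.7306


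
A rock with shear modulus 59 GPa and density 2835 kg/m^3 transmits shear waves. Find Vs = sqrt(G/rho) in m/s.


Convert G to Pa: G = 59e9 Pa
Compute G/rho = 59e9 / 2835 = 20811287.478
Vs = sqrt(20811287.478) = 4561.94 m/s

4561.94


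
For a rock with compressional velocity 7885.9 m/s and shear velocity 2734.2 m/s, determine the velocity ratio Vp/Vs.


Vp/Vs = 7885.9 / 2734.2
= 2.8842

2.8842


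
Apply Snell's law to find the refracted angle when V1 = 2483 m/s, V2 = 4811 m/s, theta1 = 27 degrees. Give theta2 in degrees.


sin(theta1) = sin(27 deg) = 0.45399
sin(theta2) = V2/V1 * sin(theta1) = 4811/2483 * 0.45399 = 0.879641
theta2 = arcsin(0.879641) = 61.5991 degrees

61.5991


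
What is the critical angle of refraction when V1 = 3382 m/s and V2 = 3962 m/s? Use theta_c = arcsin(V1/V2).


V1/V2 = 3382/3962 = 0.853609
theta_c = arcsin(0.853609) = 58.6064 degrees

58.6064


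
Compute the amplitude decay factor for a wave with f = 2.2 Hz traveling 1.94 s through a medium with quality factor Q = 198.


pi*f*t/Q = pi*2.2*1.94/198 = 0.067719
A/A0 = exp(-0.067719) = 0.934523

0.934523


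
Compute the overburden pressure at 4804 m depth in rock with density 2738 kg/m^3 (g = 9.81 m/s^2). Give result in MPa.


P = rho * g * z / 1e6
= 2738 * 9.81 * 4804 / 1e6
= 129034383.12 / 1e6
= 129.0344 MPa

129.0344


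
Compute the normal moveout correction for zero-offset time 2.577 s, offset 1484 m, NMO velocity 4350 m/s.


x/Vnmo = 1484/4350 = 0.341149
(x/Vnmo)^2 = 0.116383
t0^2 = 6.640929
sqrt(6.640929 + 0.116383) = 2.599483
dt = 2.599483 - 2.577 = 0.022483

0.022483


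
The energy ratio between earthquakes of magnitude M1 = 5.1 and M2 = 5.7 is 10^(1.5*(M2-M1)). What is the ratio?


M2 - M1 = 5.7 - 5.1 = 0.6
1.5 * 0.6 = 0.9
ratio = 10^0.9 = 7.94

7.94


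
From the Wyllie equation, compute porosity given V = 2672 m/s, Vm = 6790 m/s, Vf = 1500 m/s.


1/V - 1/Vm = 1/2672 - 1/6790 = 0.00022698
1/Vf - 1/Vm = 1/1500 - 1/6790 = 0.00051939
phi = 0.00022698 / 0.00051939 = 0.437

0.437


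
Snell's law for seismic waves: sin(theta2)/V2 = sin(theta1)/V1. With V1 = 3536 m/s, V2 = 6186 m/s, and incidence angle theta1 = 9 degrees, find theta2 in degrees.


sin(theta1) = sin(9 deg) = 0.156434
sin(theta2) = V2/V1 * sin(theta1) = 6186/3536 * 0.156434 = 0.273672
theta2 = arcsin(0.273672) = 15.8829 degrees

15.8829


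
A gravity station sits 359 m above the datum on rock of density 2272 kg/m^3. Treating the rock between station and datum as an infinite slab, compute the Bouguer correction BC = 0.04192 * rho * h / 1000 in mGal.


BC = 0.04192 * rho * h / 1000
= 0.04192 * 2272 * 359 / 1000
= 34.192 mGal

34.192


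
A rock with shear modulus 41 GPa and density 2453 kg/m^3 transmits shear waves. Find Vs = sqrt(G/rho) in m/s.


Convert G to Pa: G = 41e9 Pa
Compute G/rho = 41e9 / 2453 = 16714227.4766
Vs = sqrt(16714227.4766) = 4088.3 m/s

4088.3


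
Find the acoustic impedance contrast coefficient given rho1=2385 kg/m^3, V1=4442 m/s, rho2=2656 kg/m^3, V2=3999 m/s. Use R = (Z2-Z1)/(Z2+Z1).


Z1 = 2385 * 4442 = 10594170
Z2 = 2656 * 3999 = 10621344
R = (10621344 - 10594170) / (10621344 + 10594170) = 27174 / 21215514 = 0.0013

0.0013


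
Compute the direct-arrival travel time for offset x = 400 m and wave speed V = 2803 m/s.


t = x / V
= 400 / 2803
= 0.1427 s

0.1427


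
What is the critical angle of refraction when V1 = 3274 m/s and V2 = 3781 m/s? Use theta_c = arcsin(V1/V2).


V1/V2 = 3274/3781 = 0.865908
theta_c = arcsin(0.865908) = 59.9866 degrees

59.9866


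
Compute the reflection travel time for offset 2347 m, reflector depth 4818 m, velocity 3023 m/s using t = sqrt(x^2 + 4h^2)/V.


x^2 + 4h^2 = 2347^2 + 4*4818^2 = 5508409 + 92852496 = 98360905
sqrt(98360905) = 9917.7066
t = 9917.7066 / 3023 = 3.2807 s

3.2807


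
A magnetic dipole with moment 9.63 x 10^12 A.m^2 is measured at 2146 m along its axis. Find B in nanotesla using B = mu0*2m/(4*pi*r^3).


m = 9.63 x 10^12 = 9630000000000 A.m^2
2m = 19260000000000 A.m^2
r^3 = 2146^3 = 9883008136
B = (4pi*10^-7) * 19260000000000 / (4*pi * 9883008136) * 1e9
= 24202829.803256 / 124193543021.7 * 1e9
= 194879.9367 nT

194879.9367


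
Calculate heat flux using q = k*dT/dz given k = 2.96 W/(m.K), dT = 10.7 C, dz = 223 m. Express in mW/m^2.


q = k * dT / dz * 1000
= 2.96 * 10.7 / 223 * 1000
= 0.142027 * 1000
= 142.0269 mW/m^2

142.0269


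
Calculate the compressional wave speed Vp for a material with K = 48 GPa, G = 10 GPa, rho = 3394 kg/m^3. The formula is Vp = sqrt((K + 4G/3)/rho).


First compute the effective modulus:
K + 4G/3 = 48e9 + 4*10e9/3 = 61333333333.33 Pa
Then divide by density:
61333333333.33 / 3394 = 18071105.8731 Pa/(kg/m^3)
Take the square root:
Vp = sqrt(18071105.8731) = 4251.01 m/s

4251.01


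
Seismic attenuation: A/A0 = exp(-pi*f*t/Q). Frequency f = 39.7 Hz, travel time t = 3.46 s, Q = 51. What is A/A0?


pi*f*t/Q = pi*39.7*3.46/51 = 8.461479
A/A0 = exp(-8.461479) = 0.000211

2.110000e-04


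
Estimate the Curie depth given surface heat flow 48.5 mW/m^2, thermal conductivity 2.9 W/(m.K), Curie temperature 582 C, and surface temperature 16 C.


T_Curie - T_surf = 582 - 16 = 566 C
Convert q to W/m^2: 48.5 mW/m^2 = 0.0485 W/m^2
d = 566 * 2.9 / 0.0485 = 33843.3 m

33843.3


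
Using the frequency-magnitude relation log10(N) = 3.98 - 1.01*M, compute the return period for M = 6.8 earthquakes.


log10(N) = 3.98 - 1.01*6.8 = -2.888
N = 10^-2.888 = 0.001294
T = 1/N = 1/0.001294 = 772.6806 years

772.6806


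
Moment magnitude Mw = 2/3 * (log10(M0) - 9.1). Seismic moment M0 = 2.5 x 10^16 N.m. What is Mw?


log10(M0) = log10(2.5 x 10^16) = 16.3979
Mw = 2/3 * (16.3979 - 9.1)
= 2/3 * 7.2979
= 4.87

4.87


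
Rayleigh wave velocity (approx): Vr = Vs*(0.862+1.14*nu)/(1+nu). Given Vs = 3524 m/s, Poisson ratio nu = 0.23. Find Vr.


Numerator factor = 0.862 + 1.14*0.23 = 1.1242
Denominator = 1 + 0.23 = 1.23
Vr = 3524 * 1.1242 / 1.23 = 3220.88 m/s

3220.88


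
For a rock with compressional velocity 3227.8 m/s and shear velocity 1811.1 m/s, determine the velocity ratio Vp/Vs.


Vp/Vs = 3227.8 / 1811.1
= 1.7822

1.7822


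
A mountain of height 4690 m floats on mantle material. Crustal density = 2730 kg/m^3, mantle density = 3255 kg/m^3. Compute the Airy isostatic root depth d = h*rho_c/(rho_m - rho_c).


rho_m - rho_c = 3255 - 2730 = 525
d = 4690 * 2730 / 525
= 12803700 / 525
= 24388.0 m

24388.0


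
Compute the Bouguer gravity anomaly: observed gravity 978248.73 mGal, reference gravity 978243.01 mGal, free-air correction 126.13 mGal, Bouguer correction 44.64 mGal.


BA = g_obs - g_ref + FAC - BC
= 978248.73 - 978243.01 + 126.13 - 44.64
= 87.21 mGal

87.21


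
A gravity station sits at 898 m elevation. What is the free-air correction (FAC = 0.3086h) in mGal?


FAC = 0.3086 * h
= 0.3086 * 898
= 277.1228 mGal

277.1228


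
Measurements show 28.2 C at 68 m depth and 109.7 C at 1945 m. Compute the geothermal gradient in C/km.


dT = 109.7 - 28.2 = 81.5 C
dz = 1945 - 68 = 1877 m
gradient = dT/dz * 1000 = 81.5/1877 * 1000 = 43.4204 C/km

43.4204


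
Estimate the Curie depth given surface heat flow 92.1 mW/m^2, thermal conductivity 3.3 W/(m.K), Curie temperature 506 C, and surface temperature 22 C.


T_Curie - T_surf = 506 - 22 = 484 C
Convert q to W/m^2: 92.1 mW/m^2 = 0.0921 W/m^2
d = 484 * 3.3 / 0.0921 = 17342.02 m

17342.02


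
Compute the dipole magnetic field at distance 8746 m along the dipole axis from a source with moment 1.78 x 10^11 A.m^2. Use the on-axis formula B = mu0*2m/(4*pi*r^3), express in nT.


m = 1.78 x 10^11 = 178000000000 A.m^2
2m = 356000000000 A.m^2
r^3 = 8746^3 = 669003544936
B = (4pi*10^-7) * 356000000000 / (4*pi * 669003544936) * 1e9
= 447362.793871 / 8406946487985.87 * 1e9
= 53.2135 nT

53.2135


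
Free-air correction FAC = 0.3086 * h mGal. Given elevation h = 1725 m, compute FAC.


FAC = 0.3086 * h
= 0.3086 * 1725
= 532.335 mGal

532.335


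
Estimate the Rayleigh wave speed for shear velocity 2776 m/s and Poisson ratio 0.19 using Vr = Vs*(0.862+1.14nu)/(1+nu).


Numerator factor = 0.862 + 1.14*0.19 = 1.0786
Denominator = 1 + 0.19 = 1.19
Vr = 2776 * 1.0786 / 1.19 = 2516.13 m/s

2516.13


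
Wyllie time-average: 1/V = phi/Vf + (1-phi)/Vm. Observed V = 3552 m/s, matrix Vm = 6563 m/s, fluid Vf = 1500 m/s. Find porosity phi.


1/V - 1/Vm = 1/3552 - 1/6563 = 0.00012916
1/Vf - 1/Vm = 1/1500 - 1/6563 = 0.0005143
phi = 0.00012916 / 0.0005143 = 0.2511

0.2511


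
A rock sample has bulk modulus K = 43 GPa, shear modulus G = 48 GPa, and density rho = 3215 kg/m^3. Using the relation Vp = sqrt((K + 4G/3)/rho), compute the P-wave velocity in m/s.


First compute the effective modulus:
K + 4G/3 = 43e9 + 4*48e9/3 = 107000000000.0 Pa
Then divide by density:
107000000000.0 / 3215 = 33281493.0016 Pa/(kg/m^3)
Take the square root:
Vp = sqrt(33281493.0016) = 5769.01 m/s

5769.01


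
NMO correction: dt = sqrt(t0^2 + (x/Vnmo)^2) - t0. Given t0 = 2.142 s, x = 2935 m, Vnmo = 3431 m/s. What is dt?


x/Vnmo = 2935/3431 = 0.855436
(x/Vnmo)^2 = 0.73177
t0^2 = 4.588164
sqrt(4.588164 + 0.73177) = 2.306498
dt = 2.306498 - 2.142 = 0.164498

0.164498


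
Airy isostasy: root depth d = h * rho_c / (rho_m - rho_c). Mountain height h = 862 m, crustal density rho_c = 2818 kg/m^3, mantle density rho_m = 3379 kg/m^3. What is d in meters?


rho_m - rho_c = 3379 - 2818 = 561
d = 862 * 2818 / 561
= 2429116 / 561
= 4329.98 m

4329.98


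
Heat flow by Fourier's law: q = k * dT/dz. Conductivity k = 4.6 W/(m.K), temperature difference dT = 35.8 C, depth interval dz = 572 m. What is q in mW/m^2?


q = k * dT / dz * 1000
= 4.6 * 35.8 / 572 * 1000
= 0.287902 * 1000
= 287.9021 mW/m^2

287.9021


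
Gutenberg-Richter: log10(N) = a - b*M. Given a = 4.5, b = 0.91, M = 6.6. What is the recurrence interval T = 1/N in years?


log10(N) = 4.5 - 0.91*6.6 = -1.506
N = 10^-1.506 = 0.031189
T = 1/N = 1/0.031189 = 32.0627 years

32.0627
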